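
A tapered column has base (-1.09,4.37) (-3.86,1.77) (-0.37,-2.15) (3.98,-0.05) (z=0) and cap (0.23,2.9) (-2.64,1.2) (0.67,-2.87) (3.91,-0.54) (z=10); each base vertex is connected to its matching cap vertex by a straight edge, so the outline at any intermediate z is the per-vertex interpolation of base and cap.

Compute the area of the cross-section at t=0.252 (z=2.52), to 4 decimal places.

Cross-section at t=0.252: each vertex is (1-t)·p0[i] + t·p1[i].
  v1: (1-0.252)·(-1.09,4.37) + 0.252·(0.23,2.9) = (-0.7574,3.9996)
  v2: (1-0.252)·(-3.86,1.77) + 0.252·(-2.64,1.2) = (-3.5526,1.6264)
  v3: (1-0.252)·(-0.37,-2.15) + 0.252·(0.67,-2.87) = (-0.1079,-2.3314)
  v4: (1-0.252)·(3.98,-0.05) + 0.252·(3.91,-0.54) = (3.9624,-0.1735)
Shoelace sum Σ(x_i·y_{i+1} − x_{i+1}·y_i):
  i=1: -0.7574·1.6264 − -3.5526·3.9996 = +12.9769 (running +12.9769)
  i=2: -3.5526·-2.3314 − -0.1079·1.6264 = +8.4581 (running +21.4350)
  i=3: -0.1079·-0.1735 − 3.9624·-2.3314 = +9.2567 (running +30.6918)
  i=4: 3.9624·3.9996 − -0.7574·-0.1735 = +15.7163 (running +46.4081)
Area = |Σ|/2 = |46.4081|/2 = 23.2040

Area at t=0.252: 23.2040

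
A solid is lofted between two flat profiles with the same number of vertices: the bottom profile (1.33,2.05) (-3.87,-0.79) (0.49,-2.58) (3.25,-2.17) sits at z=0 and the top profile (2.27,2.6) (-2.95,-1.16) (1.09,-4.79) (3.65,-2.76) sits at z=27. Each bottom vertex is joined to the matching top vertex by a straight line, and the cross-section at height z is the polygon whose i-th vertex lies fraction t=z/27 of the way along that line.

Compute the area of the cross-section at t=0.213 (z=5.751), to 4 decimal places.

Cross-section at t=0.213: each vertex is (1-t)·p0[i] + t·p1[i].
  v1: (1-0.213)·(1.33,2.05) + 0.213·(2.27,2.6) = (1.5302,2.1671)
  v2: (1-0.213)·(-3.87,-0.79) + 0.213·(-2.95,-1.16) = (-3.6740,-0.8688)
  v3: (1-0.213)·(0.49,-2.58) + 0.213·(1.09,-4.79) = (0.6178,-3.0507)
  v4: (1-0.213)·(3.25,-2.17) + 0.213·(3.65,-2.76) = (3.3352,-2.2957)
Shoelace sum Σ(x_i·y_{i+1} − x_{i+1}·y_i):
  i=1: 1.5302·-0.8688 − -3.6740·2.1671 = +6.6327 (running +6.6327)
  i=2: -3.6740·-3.0507 − 0.6178·-0.8688 = +11.7453 (running +18.3780)
  i=3: 0.6178·-2.2957 − 3.3352·-3.0507 = +8.7565 (running +27.1345)
  i=4: 3.3352·2.1671 − 1.5302·-2.2957 = +10.7408 (running +37.8753)
Area = |Σ|/2 = |37.8753|/2 = 18.9376

Area at t=0.213: 18.9376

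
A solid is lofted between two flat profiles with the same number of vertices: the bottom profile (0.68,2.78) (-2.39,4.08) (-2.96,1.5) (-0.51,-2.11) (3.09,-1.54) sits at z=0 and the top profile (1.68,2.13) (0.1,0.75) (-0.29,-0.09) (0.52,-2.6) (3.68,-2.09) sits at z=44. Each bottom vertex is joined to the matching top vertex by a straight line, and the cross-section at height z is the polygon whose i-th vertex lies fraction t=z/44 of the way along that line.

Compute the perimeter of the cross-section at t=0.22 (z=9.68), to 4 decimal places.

Cross-section at t=0.22: each vertex is (1-t)·p0[i] + t·p1[i].
  v1: (1-0.22)·(0.68,2.78) + 0.22·(1.68,2.13) = (0.9000,2.6370)
  v2: (1-0.22)·(-2.39,4.08) + 0.22·(0.1,0.75) = (-1.8422,3.3474)
  v3: (1-0.22)·(-2.96,1.5) + 0.22·(-0.29,-0.09) = (-2.3726,1.1502)
  v4: (1-0.22)·(-0.51,-2.11) + 0.22·(0.52,-2.6) = (-0.2834,-2.2178)
  v5: (1-0.22)·(3.09,-1.54) + 0.22·(3.68,-2.09) = (3.2198,-1.6610)
Perimeter = Σ |v_{i+1} − v_i|:
  edge 1→2: √(-2.7422² + 0.7104²) = 2.8327 (running 2.8327)
  edge 2→3: √(-0.5304² + -2.1972²) = 2.2603 (running 5.0930)
  edge 3→4: √(2.0892² + -3.3680²) = 3.9634 (running 9.0564)
  edge 4→5: √(3.5032² + 0.5568²) = 3.5472 (running 12.6036)
  edge 5→1: √(-2.3198² + 4.2980²) = 4.8841 (running 17.4876)
Perimeter = 17.4876

Perimeter at t=0.22: 17.4876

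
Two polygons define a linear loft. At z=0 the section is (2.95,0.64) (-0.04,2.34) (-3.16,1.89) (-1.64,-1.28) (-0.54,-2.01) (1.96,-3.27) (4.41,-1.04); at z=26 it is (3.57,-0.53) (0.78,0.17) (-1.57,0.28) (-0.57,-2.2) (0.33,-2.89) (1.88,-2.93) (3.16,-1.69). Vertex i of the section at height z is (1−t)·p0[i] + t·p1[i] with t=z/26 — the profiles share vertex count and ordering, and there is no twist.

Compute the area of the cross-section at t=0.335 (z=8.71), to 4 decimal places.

Area at t=0.335: 19.2100

Cross-section at t=0.335: each vertex is (1-t)·p0[i] + t·p1[i].
  v1: (1-0.335)·(2.95,0.64) + 0.335·(3.57,-0.53) = (3.1577,0.2481)
  v2: (1-0.335)·(-0.04,2.34) + 0.335·(0.78,0.17) = (0.2347,1.6131)
  v3: (1-0.335)·(-3.16,1.89) + 0.335·(-1.57,0.28) = (-2.6274,1.3507)
  v4: (1-0.335)·(-1.64,-1.28) + 0.335·(-0.57,-2.2) = (-1.2815,-1.5882)
  v5: (1-0.335)·(-0.54,-2.01) + 0.335·(0.33,-2.89) = (-0.2486,-2.3048)
  v6: (1-0.335)·(1.96,-3.27) + 0.335·(1.88,-2.93) = (1.9332,-3.1561)
  v7: (1-0.335)·(4.41,-1.04) + 0.335·(3.16,-1.69) = (3.9913,-1.2578)
Shoelace sum Σ(x_i·y_{i+1} − x_{i+1}·y_i):
  i=1: 3.1577·1.6131 − 0.2347·0.2481 = +5.0353 (running +5.0353)
  i=2: 0.2347·1.3507 − -2.6274·1.6131 = +4.5550 (running +9.5904)
  i=3: -2.6274·-1.5882 − -1.2815·1.3507 = +5.9037 (running +15.4940)
  i=4: -1.2815·-2.3048 − -0.2486·-1.5882 = +2.5590 (running +18.0530)
  i=5: -0.2486·-3.1561 − 1.9332·-2.3048 = +5.2401 (running +23.2931)
  i=6: 1.9332·-1.2578 − 3.9913·-3.1561 = +10.1653 (running +33.4584)
  i=7: 3.9913·0.2481 − 3.1577·-1.2578 = +4.9616 (running +38.4200)
Area = |Σ|/2 = |38.4200|/2 = 19.2100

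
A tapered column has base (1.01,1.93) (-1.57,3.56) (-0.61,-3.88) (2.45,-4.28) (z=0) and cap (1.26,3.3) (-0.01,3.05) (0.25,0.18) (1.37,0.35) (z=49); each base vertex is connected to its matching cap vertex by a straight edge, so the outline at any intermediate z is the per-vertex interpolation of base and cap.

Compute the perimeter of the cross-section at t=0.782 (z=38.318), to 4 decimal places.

Perimeter at t=0.782: 10.6780

Cross-section at t=0.782: each vertex is (1-t)·p0[i] + t·p1[i].
  v1: (1-0.782)·(1.01,1.93) + 0.782·(1.26,3.3) = (1.2055,3.0013)
  v2: (1-0.782)·(-1.57,3.56) + 0.782·(-0.01,3.05) = (-0.3501,3.1612)
  v3: (1-0.782)·(-0.61,-3.88) + 0.782·(0.25,0.18) = (0.0625,-0.7051)
  v4: (1-0.782)·(2.45,-4.28) + 0.782·(1.37,0.35) = (1.6054,-0.6593)
Perimeter = Σ |v_{i+1} − v_i|:
  edge 1→2: √(-1.5556² + 0.1598²) = 1.5638 (running 1.5638)
  edge 2→3: √(0.4126² + -3.8663²) = 3.8882 (running 5.4520)
  edge 3→4: √(1.5429² + 0.0457²) = 1.5436 (running 6.9956)
  edge 4→1: √(-0.3999² + 3.6607²) = 3.6825 (running 10.6780)
Perimeter = 10.6780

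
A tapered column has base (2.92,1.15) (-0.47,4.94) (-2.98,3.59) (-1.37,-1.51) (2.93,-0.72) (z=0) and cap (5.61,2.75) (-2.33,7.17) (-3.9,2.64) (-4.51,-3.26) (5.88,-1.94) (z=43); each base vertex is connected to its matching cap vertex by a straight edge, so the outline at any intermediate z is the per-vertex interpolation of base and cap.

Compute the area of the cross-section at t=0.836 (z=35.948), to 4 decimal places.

Cross-section at t=0.836: each vertex is (1-t)·p0[i] + t·p1[i].
  v1: (1-0.836)·(2.92,1.15) + 0.836·(5.61,2.75) = (5.1688,2.4876)
  v2: (1-0.836)·(-0.47,4.94) + 0.836·(-2.33,7.17) = (-2.0250,6.8043)
  v3: (1-0.836)·(-2.98,3.59) + 0.836·(-3.9,2.64) = (-3.7491,2.7958)
  v4: (1-0.836)·(-1.37,-1.51) + 0.836·(-4.51,-3.26) = (-3.9950,-2.9730)
  v5: (1-0.836)·(2.93,-0.72) + 0.836·(5.88,-1.94) = (5.3962,-1.7399)
Shoelace sum Σ(x_i·y_{i+1} − x_{i+1}·y_i):
  i=1: 5.1688·6.8043 − -2.0250·2.4876 = +40.2075 (running +40.2075)
  i=2: -2.0250·2.7958 − -3.7491·6.8043 = +19.8487 (running +60.0562)
  i=3: -3.7491·-2.9730 − -3.9950·2.7958 = +22.3155 (running +82.3717)
  i=4: -3.9950·-1.7399 − 5.3962·-2.9730 = +22.9940 (running +105.3656)
  i=5: 5.3962·2.4876 − 5.1688·-1.7399 = +22.4170 (running +127.7826)
Area = |Σ|/2 = |127.7826|/2 = 63.8913

Area at t=0.836: 63.8913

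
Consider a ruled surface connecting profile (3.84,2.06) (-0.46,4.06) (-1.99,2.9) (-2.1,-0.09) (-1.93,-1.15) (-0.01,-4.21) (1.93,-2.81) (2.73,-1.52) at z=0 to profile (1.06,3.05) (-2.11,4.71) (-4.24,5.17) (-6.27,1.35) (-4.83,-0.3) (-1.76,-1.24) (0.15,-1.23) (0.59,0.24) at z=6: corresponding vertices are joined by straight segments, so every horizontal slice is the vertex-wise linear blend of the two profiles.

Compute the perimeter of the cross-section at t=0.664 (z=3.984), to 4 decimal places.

Cross-section at t=0.664: each vertex is (1-t)·p0[i] + t·p1[i].
  v1: (1-0.664)·(3.84,2.06) + 0.664·(1.06,3.05) = (1.9941,2.7174)
  v2: (1-0.664)·(-0.46,4.06) + 0.664·(-2.11,4.71) = (-1.5556,4.4916)
  v3: (1-0.664)·(-1.99,2.9) + 0.664·(-4.24,5.17) = (-3.4840,4.4073)
  v4: (1-0.664)·(-2.1,-0.09) + 0.664·(-6.27,1.35) = (-4.8689,0.8662)
  v5: (1-0.664)·(-1.93,-1.15) + 0.664·(-4.83,-0.3) = (-3.8556,-0.5856)
  v6: (1-0.664)·(-0.01,-4.21) + 0.664·(-1.76,-1.24) = (-1.1720,-2.2379)
  v7: (1-0.664)·(1.93,-2.81) + 0.664·(0.15,-1.23) = (0.7481,-1.7609)
  v8: (1-0.664)·(2.73,-1.52) + 0.664·(0.59,0.24) = (1.3090,-0.3514)
Perimeter = Σ |v_{i+1} − v_i|:
  edge 1→2: √(-3.5497² + 1.7742²) = 3.9684 (running 3.9684)
  edge 2→3: √(-1.9284² + -0.0843²) = 1.9302 (running 5.8986)
  edge 3→4: √(-1.3849² + -3.5411²) = 3.8023 (running 9.7009)
  edge 4→5: √(1.0133² + -1.4518²) = 1.7704 (running 11.4713)
  edge 5→6: √(2.6836² + -1.6523²) = 3.1515 (running 14.6228)
  edge 6→7: √(1.9201² + 0.4770²) = 1.9785 (running 16.6013)
  edge 7→8: √(0.5610² + 1.4095²) = 1.5170 (running 18.1183)
  edge 8→1: √(0.6850² + 3.0687²) = 3.1443 (running 21.2626)
Perimeter = 21.2626

Perimeter at t=0.664: 21.2626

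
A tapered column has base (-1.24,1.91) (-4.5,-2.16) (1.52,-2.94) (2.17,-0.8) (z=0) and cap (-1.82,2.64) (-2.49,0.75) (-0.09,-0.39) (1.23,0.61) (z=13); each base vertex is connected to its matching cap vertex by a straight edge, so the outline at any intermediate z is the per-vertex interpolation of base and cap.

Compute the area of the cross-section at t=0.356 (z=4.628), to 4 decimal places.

Area at t=0.356: 12.7959

Cross-section at t=0.356: each vertex is (1-t)·p0[i] + t·p1[i].
  v1: (1-0.356)·(-1.24,1.91) + 0.356·(-1.82,2.64) = (-1.4465,2.1699)
  v2: (1-0.356)·(-4.5,-2.16) + 0.356·(-2.49,0.75) = (-3.7844,-1.1240)
  v3: (1-0.356)·(1.52,-2.94) + 0.356·(-0.09,-0.39) = (0.9468,-2.0322)
  v4: (1-0.356)·(2.17,-0.8) + 0.356·(1.23,0.61) = (1.8354,-0.2980)
Shoelace sum Σ(x_i·y_{i+1} − x_{i+1}·y_i):
  i=1: -1.4465·-1.1240 − -3.7844·2.1699 = +9.8377 (running +9.8377)
  i=2: -3.7844·-2.0322 − 0.9468·-1.1240 = +8.7550 (running +18.5927)
  i=3: 0.9468·-0.2980 − 1.8354·-2.0322 = +3.4476 (running +22.0403)
  i=4: 1.8354·2.1699 − -1.4465·-0.2980 = +3.5514 (running +25.5917)
Area = |Σ|/2 = |25.5917|/2 = 12.7959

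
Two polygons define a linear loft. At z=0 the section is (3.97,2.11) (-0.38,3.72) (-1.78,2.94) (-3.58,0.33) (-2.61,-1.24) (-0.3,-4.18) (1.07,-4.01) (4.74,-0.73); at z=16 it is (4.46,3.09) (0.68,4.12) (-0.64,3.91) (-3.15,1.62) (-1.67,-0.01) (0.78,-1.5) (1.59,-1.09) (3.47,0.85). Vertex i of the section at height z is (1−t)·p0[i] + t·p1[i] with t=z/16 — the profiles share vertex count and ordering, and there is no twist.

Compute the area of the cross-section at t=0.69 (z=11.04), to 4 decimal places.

Area at t=0.69: 30.2074

Cross-section at t=0.69: each vertex is (1-t)·p0[i] + t·p1[i].
  v1: (1-0.69)·(3.97,2.11) + 0.69·(4.46,3.09) = (4.3081,2.7862)
  v2: (1-0.69)·(-0.38,3.72) + 0.69·(0.68,4.12) = (0.3514,3.9960)
  v3: (1-0.69)·(-1.78,2.94) + 0.69·(-0.64,3.91) = (-0.9934,3.6093)
  v4: (1-0.69)·(-3.58,0.33) + 0.69·(-3.15,1.62) = (-3.2833,1.2201)
  v5: (1-0.69)·(-2.61,-1.24) + 0.69·(-1.67,-0.01) = (-1.9614,-0.3913)
  v6: (1-0.69)·(-0.3,-4.18) + 0.69·(0.78,-1.5) = (0.4452,-2.3308)
  v7: (1-0.69)·(1.07,-4.01) + 0.69·(1.59,-1.09) = (1.4288,-1.9952)
  v8: (1-0.69)·(4.74,-0.73) + 0.69·(3.47,0.85) = (3.8637,0.3602)
Shoelace sum Σ(x_i·y_{i+1} − x_{i+1}·y_i):
  i=1: 4.3081·3.9960 − 0.3514·2.7862 = +16.2361 (running +16.2361)
  i=2: 0.3514·3.6093 − -0.9934·3.9960 = +5.2379 (running +21.4740)
  i=3: -0.9934·1.2201 − -3.2833·3.6093 = +10.6384 (running +32.1124)
  i=4: -3.2833·-0.3913 − -1.9614·1.2201 = +3.6779 (running +35.7903)
  i=5: -1.9614·-2.3308 − 0.4452·-0.3913 = +4.7458 (running +40.5361)
  i=6: 0.4452·-1.9952 − 1.4288·-2.3308 = +2.4420 (running +42.9781)
  i=7: 1.4288·0.3602 − 3.8637·-1.9952 = +8.2235 (running +51.2016)
  i=8: 3.8637·2.7862 − 4.3081·0.3602 = +9.2133 (running +60.4149)
Area = |Σ|/2 = |60.4149|/2 = 30.2074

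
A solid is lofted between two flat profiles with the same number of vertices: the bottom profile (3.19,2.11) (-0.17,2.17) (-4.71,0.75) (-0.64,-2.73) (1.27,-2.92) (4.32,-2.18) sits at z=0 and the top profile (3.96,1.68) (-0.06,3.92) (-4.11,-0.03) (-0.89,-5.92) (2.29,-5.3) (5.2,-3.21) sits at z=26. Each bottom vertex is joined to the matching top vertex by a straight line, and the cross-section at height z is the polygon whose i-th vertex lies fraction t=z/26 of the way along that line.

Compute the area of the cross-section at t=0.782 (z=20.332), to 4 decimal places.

Cross-section at t=0.782: each vertex is (1-t)·p0[i] + t·p1[i].
  v1: (1-0.782)·(3.19,2.11) + 0.782·(3.96,1.68) = (3.7921,1.7737)
  v2: (1-0.782)·(-0.17,2.17) + 0.782·(-0.06,3.92) = (-0.0840,3.5385)
  v3: (1-0.782)·(-4.71,0.75) + 0.782·(-4.11,-0.03) = (-4.2408,0.1400)
  v4: (1-0.782)·(-0.64,-2.73) + 0.782·(-0.89,-5.92) = (-0.8355,-5.2246)
  v5: (1-0.782)·(1.27,-2.92) + 0.782·(2.29,-5.3) = (2.0676,-4.7812)
  v6: (1-0.782)·(4.32,-2.18) + 0.782·(5.2,-3.21) = (5.0082,-2.9855)
Shoelace sum Σ(x_i·y_{i+1} − x_{i+1}·y_i):
  i=1: 3.7921·3.5385 − -0.0840·1.7737 = +13.5674 (running +13.5674)
  i=2: -0.0840·0.1400 − -4.2408·3.5385 = +14.9943 (running +28.5618)
  i=3: -4.2408·-5.2246 − -0.8355·0.1400 = +22.2734 (running +50.8352)
  i=4: -0.8355·-4.7812 − 2.0676·-5.2246 = +14.7972 (running +65.6324)
  i=5: 2.0676·-2.9855 − 5.0082·-4.7812 = +17.7720 (running +83.4043)
  i=6: 5.0082·1.7737 − 3.7921·-2.9855 = +20.2045 (running +103.6088)
Area = |Σ|/2 = |103.6088|/2 = 51.8044

Area at t=0.782: 51.8044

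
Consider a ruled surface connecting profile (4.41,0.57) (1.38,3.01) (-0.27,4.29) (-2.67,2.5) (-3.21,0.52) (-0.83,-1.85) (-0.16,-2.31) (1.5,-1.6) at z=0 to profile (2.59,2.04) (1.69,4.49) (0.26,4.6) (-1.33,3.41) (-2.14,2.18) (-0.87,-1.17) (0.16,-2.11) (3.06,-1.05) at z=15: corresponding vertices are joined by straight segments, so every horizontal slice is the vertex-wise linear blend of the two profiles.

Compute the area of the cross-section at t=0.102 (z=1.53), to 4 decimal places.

Cross-section at t=0.102: each vertex is (1-t)·p0[i] + t·p1[i].
  v1: (1-0.102)·(4.41,0.57) + 0.102·(2.59,2.04) = (4.2244,0.7199)
  v2: (1-0.102)·(1.38,3.01) + 0.102·(1.69,4.49) = (1.4116,3.1610)
  v3: (1-0.102)·(-0.27,4.29) + 0.102·(0.26,4.6) = (-0.2159,4.3216)
  v4: (1-0.102)·(-2.67,2.5) + 0.102·(-1.33,3.41) = (-2.5333,2.5928)
  v5: (1-0.102)·(-3.21,0.52) + 0.102·(-2.14,2.18) = (-3.1009,0.6893)
  v6: (1-0.102)·(-0.83,-1.85) + 0.102·(-0.87,-1.17) = (-0.8341,-1.7806)
  v7: (1-0.102)·(-0.16,-2.31) + 0.102·(0.16,-2.11) = (-0.1274,-2.2896)
  v8: (1-0.102)·(1.5,-1.6) + 0.102·(3.06,-1.05) = (1.6591,-1.5439)
Shoelace sum Σ(x_i·y_{i+1} − x_{i+1}·y_i):
  i=1: 4.2244·3.1610 − 1.4116·0.7199 = +12.3368 (running +12.3368)
  i=2: 1.4116·4.3216 − -0.2159·3.1610 = +6.7831 (running +19.1198)
  i=3: -0.2159·2.5928 − -2.5333·4.3216 = +10.3882 (running +29.5080)
  i=4: -2.5333·0.6893 − -3.1009·2.5928 = +6.2937 (running +35.8017)
  i=5: -3.1009·-1.7806 − -0.8341·0.6893 = +6.0965 (running +41.8981)
  i=6: -0.8341·-2.2896 − -0.1274·-1.7806 = +1.6829 (running +43.5811)
  i=7: -0.1274·-1.5439 − 1.6591·-2.2896 = +3.9954 (running +47.5764)
  i=8: 1.6591·0.7199 − 4.2244·-1.5439 = +7.7165 (running +55.2929)
Area = |Σ|/2 = |55.2929|/2 = 27.6464

Area at t=0.102: 27.6464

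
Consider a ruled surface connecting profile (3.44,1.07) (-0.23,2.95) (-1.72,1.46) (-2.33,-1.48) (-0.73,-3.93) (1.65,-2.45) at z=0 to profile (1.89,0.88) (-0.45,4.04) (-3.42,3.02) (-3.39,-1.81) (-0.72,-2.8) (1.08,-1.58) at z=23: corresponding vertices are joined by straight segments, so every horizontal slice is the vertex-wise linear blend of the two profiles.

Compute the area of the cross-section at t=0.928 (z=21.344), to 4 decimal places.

Cross-section at t=0.928: each vertex is (1-t)·p0[i] + t·p1[i].
  v1: (1-0.928)·(3.44,1.07) + 0.928·(1.89,0.88) = (2.0016,0.8937)
  v2: (1-0.928)·(-0.23,2.95) + 0.928·(-0.45,4.04) = (-0.4342,3.9615)
  v3: (1-0.928)·(-1.72,1.46) + 0.928·(-3.42,3.02) = (-3.2976,2.9077)
  v4: (1-0.928)·(-2.33,-1.48) + 0.928·(-3.39,-1.81) = (-3.3137,-1.7862)
  v5: (1-0.928)·(-0.73,-3.93) + 0.928·(-0.72,-2.8) = (-0.7207,-2.8814)
  v6: (1-0.928)·(1.65,-2.45) + 0.928·(1.08,-1.58) = (1.1210,-1.6426)
Shoelace sum Σ(x_i·y_{i+1} − x_{i+1}·y_i):
  i=1: 2.0016·3.9615 − -0.4342·0.8937 = +8.3174 (running +8.3174)
  i=2: -0.4342·2.9077 − -3.2976·3.9615 = +11.8011 (running +20.1185)
  i=3: -3.2976·-1.7862 − -3.3137·2.9077 = +15.5254 (running +35.6439)
  i=4: -3.3137·-2.8814 − -0.7207·-1.7862 = +8.2605 (running +43.9044)
  i=5: -0.7207·-1.6426 − 1.1210·-2.8814 = +4.4140 (running +48.3184)
  i=6: 1.1210·0.8937 − 2.0016·-1.6426 = +4.2898 (running +52.6082)
Area = |Σ|/2 = |52.6082|/2 = 26.3041

Area at t=0.928: 26.3041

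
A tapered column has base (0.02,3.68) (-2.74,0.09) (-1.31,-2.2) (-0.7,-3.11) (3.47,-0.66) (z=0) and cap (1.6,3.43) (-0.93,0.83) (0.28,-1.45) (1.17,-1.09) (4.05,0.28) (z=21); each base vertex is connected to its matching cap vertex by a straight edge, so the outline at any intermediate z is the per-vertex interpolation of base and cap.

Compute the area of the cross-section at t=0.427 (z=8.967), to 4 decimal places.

Area at t=0.427: 17.3310

Cross-section at t=0.427: each vertex is (1-t)·p0[i] + t·p1[i].
  v1: (1-0.427)·(0.02,3.68) + 0.427·(1.6,3.43) = (0.6947,3.5732)
  v2: (1-0.427)·(-2.74,0.09) + 0.427·(-0.93,0.83) = (-1.9671,0.4060)
  v3: (1-0.427)·(-1.31,-2.2) + 0.427·(0.28,-1.45) = (-0.6311,-1.8798)
  v4: (1-0.427)·(-0.7,-3.11) + 0.427·(1.17,-1.09) = (0.0985,-2.2475)
  v5: (1-0.427)·(3.47,-0.66) + 0.427·(4.05,0.28) = (3.7177,-0.2586)
Shoelace sum Σ(x_i·y_{i+1} − x_{i+1}·y_i):
  i=1: 0.6947·0.4060 − -1.9671·3.5732 = +7.3111 (running +7.3111)
  i=2: -1.9671·-1.8798 − -0.6311·0.4060 = +3.9539 (running +11.2650)
  i=3: -0.6311·-2.2475 − 0.0985·-1.8798 = +1.6034 (running +12.8684)
  i=4: 0.0985·-0.2586 − 3.7177·-2.2475 = +8.3298 (running +21.1982)
  i=5: 3.7177·3.5732 − 0.6947·-0.2586 = +13.4638 (running +34.6620)
Area = |Σ|/2 = |34.6620|/2 = 17.3310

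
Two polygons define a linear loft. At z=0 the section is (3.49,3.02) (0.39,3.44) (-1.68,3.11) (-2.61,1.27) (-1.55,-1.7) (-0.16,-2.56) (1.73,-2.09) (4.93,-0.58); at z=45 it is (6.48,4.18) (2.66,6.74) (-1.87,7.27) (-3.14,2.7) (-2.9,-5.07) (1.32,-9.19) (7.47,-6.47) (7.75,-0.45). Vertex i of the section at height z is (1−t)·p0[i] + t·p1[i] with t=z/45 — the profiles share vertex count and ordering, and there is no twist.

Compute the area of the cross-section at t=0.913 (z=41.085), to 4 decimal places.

Cross-section at t=0.913: each vertex is (1-t)·p0[i] + t·p1[i].
  v1: (1-0.913)·(3.49,3.02) + 0.913·(6.48,4.18) = (6.2199,4.0791)
  v2: (1-0.913)·(0.39,3.44) + 0.913·(2.66,6.74) = (2.4625,6.4529)
  v3: (1-0.913)·(-1.68,3.11) + 0.913·(-1.87,7.27) = (-1.8535,6.9081)
  v4: (1-0.913)·(-2.61,1.27) + 0.913·(-3.14,2.7) = (-3.0939,2.5756)
  v5: (1-0.913)·(-1.55,-1.7) + 0.913·(-2.9,-5.07) = (-2.7826,-4.7768)
  v6: (1-0.913)·(-0.16,-2.56) + 0.913·(1.32,-9.19) = (1.1912,-8.6132)
  v7: (1-0.913)·(1.73,-2.09) + 0.913·(7.47,-6.47) = (6.9706,-6.0889)
  v8: (1-0.913)·(4.93,-0.58) + 0.913·(7.75,-0.45) = (7.5047,-0.4613)
Shoelace sum Σ(x_i·y_{i+1} − x_{i+1}·y_i):
  i=1: 6.2199·6.4529 − 2.4625·4.0791 = +30.0914 (running +30.0914)
  i=2: 2.4625·6.9081 − -1.8535·6.4529 = +28.9715 (running +59.0629)
  i=3: -1.8535·2.5756 − -3.0939·6.9081 = +16.5991 (running +75.6620)
  i=4: -3.0939·-4.7768 − -2.7826·2.5756 = +21.9456 (running +97.6076)
  i=5: -2.7826·-8.6132 − 1.1912·-4.7768 = +29.6570 (running +127.2645)
  i=6: 1.1912·-6.0889 − 6.9706·-8.6132 = +52.7859 (running +180.0504)
  i=7: 6.9706·-0.4613 − 7.5047·-6.0889 = +42.4798 (running +222.5302)
  i=8: 7.5047·4.0791 − 6.2199·-0.4613 = +33.4814 (running +256.0116)
Area = |Σ|/2 = |256.0116|/2 = 128.0058

Area at t=0.913: 128.0058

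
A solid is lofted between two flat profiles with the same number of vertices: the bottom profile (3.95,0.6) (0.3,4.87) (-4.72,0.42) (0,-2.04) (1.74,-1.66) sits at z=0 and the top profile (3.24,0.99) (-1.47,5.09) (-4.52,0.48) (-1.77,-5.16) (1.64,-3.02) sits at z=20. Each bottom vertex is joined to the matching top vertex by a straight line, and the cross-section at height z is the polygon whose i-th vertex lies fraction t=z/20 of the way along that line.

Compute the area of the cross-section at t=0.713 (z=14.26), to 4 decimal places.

Area at t=0.713: 40.8908

Cross-section at t=0.713: each vertex is (1-t)·p0[i] + t·p1[i].
  v1: (1-0.713)·(3.95,0.6) + 0.713·(3.24,0.99) = (3.4438,0.8781)
  v2: (1-0.713)·(0.3,4.87) + 0.713·(-1.47,5.09) = (-0.9620,5.0269)
  v3: (1-0.713)·(-4.72,0.42) + 0.713·(-4.52,0.48) = (-4.5774,0.4628)
  v4: (1-0.713)·(0,-2.04) + 0.713·(-1.77,-5.16) = (-1.2620,-4.2646)
  v5: (1-0.713)·(1.74,-1.66) + 0.713·(1.64,-3.02) = (1.6687,-2.6297)
Shoelace sum Σ(x_i·y_{i+1} − x_{i+1}·y_i):
  i=1: 3.4438·5.0269 − -0.9620·0.8781 = +18.1561 (running +18.1561)
  i=2: -0.9620·0.4628 − -4.5774·5.0269 = +22.5647 (running +40.7208)
  i=3: -4.5774·-4.2646 − -1.2620·0.4628 = +20.1046 (running +60.8254)
  i=4: -1.2620·-2.6297 − 1.6687·-4.2646 = +10.4350 (running +71.2604)
  i=5: 1.6687·0.8781 − 3.4438·-2.6297 = +10.5212 (running +81.7816)
Area = |Σ|/2 = |81.7816|/2 = 40.8908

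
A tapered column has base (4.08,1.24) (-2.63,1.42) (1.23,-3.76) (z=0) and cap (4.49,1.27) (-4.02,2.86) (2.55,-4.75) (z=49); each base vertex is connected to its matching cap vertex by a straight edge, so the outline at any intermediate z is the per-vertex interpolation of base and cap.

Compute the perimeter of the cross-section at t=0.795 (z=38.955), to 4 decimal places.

Perimeter at t=0.795: 23.7462

Cross-section at t=0.795: each vertex is (1-t)·p0[i] + t·p1[i].
  v1: (1-0.795)·(4.08,1.24) + 0.795·(4.49,1.27) = (4.4060,1.2639)
  v2: (1-0.795)·(-2.63,1.42) + 0.795·(-4.02,2.86) = (-3.7350,2.5648)
  v3: (1-0.795)·(1.23,-3.76) + 0.795·(2.55,-4.75) = (2.2794,-4.5470)
Perimeter = Σ |v_{i+1} − v_i|:
  edge 1→2: √(-8.1410² + 1.3009²) = 8.2443 (running 8.2443)
  edge 2→3: √(6.0145² + -7.1118²) = 9.3141 (running 17.5584)
  edge 3→1: √(2.1266² + 5.8109²) = 6.1878 (running 23.7462)
Perimeter = 23.7462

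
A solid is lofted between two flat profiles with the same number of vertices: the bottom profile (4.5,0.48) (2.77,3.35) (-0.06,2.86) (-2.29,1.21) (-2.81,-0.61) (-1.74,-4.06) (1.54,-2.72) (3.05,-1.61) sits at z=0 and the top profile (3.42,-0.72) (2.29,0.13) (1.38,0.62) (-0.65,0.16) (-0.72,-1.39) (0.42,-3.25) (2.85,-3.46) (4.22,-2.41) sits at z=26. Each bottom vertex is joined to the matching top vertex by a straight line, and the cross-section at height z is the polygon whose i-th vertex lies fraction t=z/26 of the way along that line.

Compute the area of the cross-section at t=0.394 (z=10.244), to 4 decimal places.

Area at t=0.394: 25.3615

Cross-section at t=0.394: each vertex is (1-t)·p0[i] + t·p1[i].
  v1: (1-0.394)·(4.5,0.48) + 0.394·(3.42,-0.72) = (4.0745,0.0072)
  v2: (1-0.394)·(2.77,3.35) + 0.394·(2.29,0.13) = (2.5809,2.0813)
  v3: (1-0.394)·(-0.06,2.86) + 0.394·(1.38,0.62) = (0.5074,1.9774)
  v4: (1-0.394)·(-2.29,1.21) + 0.394·(-0.65,0.16) = (-1.6438,0.7963)
  v5: (1-0.394)·(-2.81,-0.61) + 0.394·(-0.72,-1.39) = (-1.9865,-0.9173)
  v6: (1-0.394)·(-1.74,-4.06) + 0.394·(0.42,-3.25) = (-0.8890,-3.7409)
  v7: (1-0.394)·(1.54,-2.72) + 0.394·(2.85,-3.46) = (2.0561,-3.0116)
  v8: (1-0.394)·(3.05,-1.61) + 0.394·(4.22,-2.41) = (3.5110,-1.9252)
Shoelace sum Σ(x_i·y_{i+1} − x_{i+1}·y_i):
  i=1: 4.0745·2.0813 − 2.5809·0.0072 = +8.4617 (running +8.4617)
  i=2: 2.5809·1.9774 − 0.5074·2.0813 = +4.0476 (running +12.5093)
  i=3: 0.5074·0.7963 − -1.6438·1.9774 = +3.6546 (running +16.1639)
  i=4: -1.6438·-0.9173 − -1.9865·0.7963 = +3.0898 (running +19.2537)
  i=5: -1.9865·-3.7409 − -0.8890·-0.9173 = +6.6159 (running +25.8696)
  i=6: -0.8890·-3.0116 − 2.0561·-3.7409 = +10.3689 (running +36.2385)
  i=7: 2.0561·-1.9252 − 3.5110·-3.0116 = +6.6150 (running +42.8535)
  i=8: 3.5110·0.0072 − 4.0745·-1.9252 = +7.8695 (running +50.7230)
Area = |Σ|/2 = |50.7230|/2 = 25.3615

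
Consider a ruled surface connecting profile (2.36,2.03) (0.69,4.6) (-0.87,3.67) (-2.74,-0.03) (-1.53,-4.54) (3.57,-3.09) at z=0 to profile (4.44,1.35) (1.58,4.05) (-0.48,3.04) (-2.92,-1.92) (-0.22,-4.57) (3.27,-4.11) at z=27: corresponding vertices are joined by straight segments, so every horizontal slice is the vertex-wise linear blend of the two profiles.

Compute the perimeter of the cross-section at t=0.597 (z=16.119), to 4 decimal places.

Cross-section at t=0.597: each vertex is (1-t)·p0[i] + t·p1[i].
  v1: (1-0.597)·(2.36,2.03) + 0.597·(4.44,1.35) = (3.6018,1.6240)
  v2: (1-0.597)·(0.69,4.6) + 0.597·(1.58,4.05) = (1.2213,4.2716)
  v3: (1-0.597)·(-0.87,3.67) + 0.597·(-0.48,3.04) = (-0.6372,3.2939)
  v4: (1-0.597)·(-2.74,-0.03) + 0.597·(-2.92,-1.92) = (-2.8475,-1.1583)
  v5: (1-0.597)·(-1.53,-4.54) + 0.597·(-0.22,-4.57) = (-0.7479,-4.5579)
  v6: (1-0.597)·(3.57,-3.09) + 0.597·(3.27,-4.11) = (3.3909,-3.6989)
Perimeter = Σ |v_{i+1} − v_i|:
  edge 1→2: √(-2.3804² + 2.6476²) = 3.5604 (running 3.5604)
  edge 2→3: √(-1.8585² + -0.9778²) = 2.1000 (running 5.6604)
  edge 3→4: √(-2.2103² + -4.4522²) = 4.9707 (running 10.6311)
  edge 4→5: √(2.0995² + -3.3996²) = 3.9956 (running 14.6267)
  edge 5→6: √(4.1388² + 0.8590²) = 4.2270 (running 18.8537)
  edge 6→1: √(0.2109² + 5.3230²) = 5.3272 (running 24.1809)
Perimeter = 24.1809

Perimeter at t=0.597: 24.1809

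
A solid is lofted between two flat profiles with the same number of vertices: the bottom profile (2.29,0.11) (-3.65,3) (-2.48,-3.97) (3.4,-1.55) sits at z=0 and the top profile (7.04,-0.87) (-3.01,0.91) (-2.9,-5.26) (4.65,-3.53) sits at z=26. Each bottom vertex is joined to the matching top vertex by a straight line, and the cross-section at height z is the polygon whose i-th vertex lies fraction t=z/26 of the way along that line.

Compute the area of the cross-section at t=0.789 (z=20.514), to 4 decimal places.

Area at t=0.789: 36.0326

Cross-section at t=0.789: each vertex is (1-t)·p0[i] + t·p1[i].
  v1: (1-0.789)·(2.29,0.11) + 0.789·(7.04,-0.87) = (6.0377,-0.6632)
  v2: (1-0.789)·(-3.65,3) + 0.789·(-3.01,0.91) = (-3.1450,1.3510)
  v3: (1-0.789)·(-2.48,-3.97) + 0.789·(-2.9,-5.26) = (-2.8114,-4.9878)
  v4: (1-0.789)·(3.4,-1.55) + 0.789·(4.65,-3.53) = (4.3863,-3.1122)
Shoelace sum Σ(x_i·y_{i+1} − x_{i+1}·y_i):
  i=1: 6.0377·1.3510 − -3.1450·-0.6632 = +6.0711 (running +6.0711)
  i=2: -3.1450·-4.9878 − -2.8114·1.3510 = +19.4850 (running +25.5561)
  i=3: -2.8114·-3.1122 − 4.3863·-4.9878 = +30.6274 (running +56.1835)
  i=4: 4.3863·-0.6632 − 6.0377·-3.1122 = +15.8818 (running +72.0653)
Area = |Σ|/2 = |72.0653|/2 = 36.0326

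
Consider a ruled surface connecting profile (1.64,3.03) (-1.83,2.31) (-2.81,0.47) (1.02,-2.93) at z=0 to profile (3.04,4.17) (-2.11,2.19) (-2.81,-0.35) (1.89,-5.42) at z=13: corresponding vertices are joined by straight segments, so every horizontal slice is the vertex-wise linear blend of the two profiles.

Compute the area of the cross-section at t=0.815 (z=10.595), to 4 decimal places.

Area at t=0.815: 27.9206

Cross-section at t=0.815: each vertex is (1-t)·p0[i] + t·p1[i].
  v1: (1-0.815)·(1.64,3.03) + 0.815·(3.04,4.17) = (2.7810,3.9591)
  v2: (1-0.815)·(-1.83,2.31) + 0.815·(-2.11,2.19) = (-2.0582,2.2122)
  v3: (1-0.815)·(-2.81,0.47) + 0.815·(-2.81,-0.35) = (-2.8100,-0.1983)
  v4: (1-0.815)·(1.02,-2.93) + 0.815·(1.89,-5.42) = (1.7290,-4.9594)
Shoelace sum Σ(x_i·y_{i+1} − x_{i+1}·y_i):
  i=1: 2.7810·2.2122 − -2.0582·3.9591 = +14.3007 (running +14.3007)
  i=2: -2.0582·-0.1983 − -2.8100·2.2122 = +6.6244 (running +20.9252)
  i=3: -2.8100·-4.9594 − 1.7290·-0.1983 = +14.2786 (running +35.2038)
  i=4: 1.7290·3.9591 − 2.7810·-4.9594 = +20.6374 (running +55.8412)
Area = |Σ|/2 = |55.8412|/2 = 27.9206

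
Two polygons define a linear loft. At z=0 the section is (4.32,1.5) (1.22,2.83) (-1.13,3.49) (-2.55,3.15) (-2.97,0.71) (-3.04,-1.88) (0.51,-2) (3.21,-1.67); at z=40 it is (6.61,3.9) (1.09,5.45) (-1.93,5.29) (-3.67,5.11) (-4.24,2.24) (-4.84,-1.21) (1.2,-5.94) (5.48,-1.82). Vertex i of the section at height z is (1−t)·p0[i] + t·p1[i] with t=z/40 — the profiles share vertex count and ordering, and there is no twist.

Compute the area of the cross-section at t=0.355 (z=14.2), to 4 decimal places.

Cross-section at t=0.355: each vertex is (1-t)·p0[i] + t·p1[i].
  v1: (1-0.355)·(4.32,1.5) + 0.355·(6.61,3.9) = (5.1330,2.3520)
  v2: (1-0.355)·(1.22,2.83) + 0.355·(1.09,5.45) = (1.1739,3.7601)
  v3: (1-0.355)·(-1.13,3.49) + 0.355·(-1.93,5.29) = (-1.4140,4.1290)
  v4: (1-0.355)·(-2.55,3.15) + 0.355·(-3.67,5.11) = (-2.9476,3.8458)
  v5: (1-0.355)·(-2.97,0.71) + 0.355·(-4.24,2.24) = (-3.4209,1.2531)
  v6: (1-0.355)·(-3.04,-1.88) + 0.355·(-4.84,-1.21) = (-3.6790,-1.6421)
  v7: (1-0.355)·(0.51,-2) + 0.355·(1.2,-5.94) = (0.7550,-3.3987)
  v8: (1-0.355)·(3.21,-1.67) + 0.355·(5.48,-1.82) = (4.0159,-1.7233)
Shoelace sum Σ(x_i·y_{i+1} − x_{i+1}·y_i):
  i=1: 5.1330·3.7601 − 1.1739·2.3520 = +16.5395 (running +16.5395)
  i=2: 1.1739·4.1290 − -1.4140·3.7601 = +10.1636 (running +26.7031)
  i=3: -1.4140·3.8458 − -2.9476·4.1290 = +6.7327 (running +33.4358)
  i=4: -2.9476·1.2531 − -3.4209·3.8458 = +9.4621 (running +42.8979)
  i=5: -3.4209·-1.6421 − -3.6790·1.2531 = +10.2279 (running +53.1258)
  i=6: -3.6790·-3.3987 − 0.7550·-1.6421 = +13.7436 (running +66.8694)
  i=7: 0.7550·-1.7233 − 4.0159·-3.3987 = +12.3477 (running +79.2171)
  i=8: 4.0159·2.3520 − 5.1330·-1.7233 = +18.2906 (running +97.5077)
Area = |Σ|/2 = |97.5077|/2 = 48.7539

Area at t=0.355: 48.7539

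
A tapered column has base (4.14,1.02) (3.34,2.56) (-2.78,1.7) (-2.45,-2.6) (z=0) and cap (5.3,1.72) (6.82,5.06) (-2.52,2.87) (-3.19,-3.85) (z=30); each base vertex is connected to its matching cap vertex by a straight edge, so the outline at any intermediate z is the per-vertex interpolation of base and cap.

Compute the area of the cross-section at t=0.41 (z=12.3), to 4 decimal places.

Cross-section at t=0.41: each vertex is (1-t)·p0[i] + t·p1[i].
  v1: (1-0.41)·(4.14,1.02) + 0.41·(5.3,1.72) = (4.6156,1.3070)
  v2: (1-0.41)·(3.34,2.56) + 0.41·(6.82,5.06) = (4.7668,3.5850)
  v3: (1-0.41)·(-2.78,1.7) + 0.41·(-2.52,2.87) = (-2.6734,2.1797)
  v4: (1-0.41)·(-2.45,-2.6) + 0.41·(-3.19,-3.85) = (-2.7534,-3.1125)
Shoelace sum Σ(x_i·y_{i+1} − x_{i+1}·y_i):
  i=1: 4.6156·3.5850 − 4.7668·1.3070 = +10.3167 (running +10.3167)
  i=2: 4.7668·2.1797 − -2.6734·3.5850 = +19.9743 (running +30.2911)
  i=3: -2.6734·-3.1125 − -2.7534·2.1797 = +14.3225 (running +44.6136)
  i=4: -2.7534·1.3070 − 4.6156·-3.1125 = +10.7674 (running +55.3810)
Area = |Σ|/2 = |55.3810|/2 = 27.6905

Area at t=0.41: 27.6905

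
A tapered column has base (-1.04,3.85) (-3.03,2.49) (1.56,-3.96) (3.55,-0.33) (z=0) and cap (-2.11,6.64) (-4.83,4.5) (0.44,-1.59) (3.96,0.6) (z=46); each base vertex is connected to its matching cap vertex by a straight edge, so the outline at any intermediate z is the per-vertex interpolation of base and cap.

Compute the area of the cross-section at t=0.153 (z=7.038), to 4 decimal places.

Area at t=0.153: 23.3682

Cross-section at t=0.153: each vertex is (1-t)·p0[i] + t·p1[i].
  v1: (1-0.153)·(-1.04,3.85) + 0.153·(-2.11,6.64) = (-1.2037,4.2769)
  v2: (1-0.153)·(-3.03,2.49) + 0.153·(-4.83,4.5) = (-3.3054,2.7975)
  v3: (1-0.153)·(1.56,-3.96) + 0.153·(0.44,-1.59) = (1.3886,-3.5974)
  v4: (1-0.153)·(3.55,-0.33) + 0.153·(3.96,0.6) = (3.6127,-0.1877)
Shoelace sum Σ(x_i·y_{i+1} − x_{i+1}·y_i):
  i=1: -1.2037·2.7975 − -3.3054·4.2769 = +10.7694 (running +10.7694)
  i=2: -3.3054·-3.5974 − 1.3886·2.7975 = +8.0061 (running +18.7754)
  i=3: 1.3886·-0.1877 − 3.6127·-3.5974 = +12.7357 (running +31.5111)
  i=4: 3.6127·4.2769 − -1.2037·-0.1877 = +15.2252 (running +46.7364)
Area = |Σ|/2 = |46.7364|/2 = 23.3682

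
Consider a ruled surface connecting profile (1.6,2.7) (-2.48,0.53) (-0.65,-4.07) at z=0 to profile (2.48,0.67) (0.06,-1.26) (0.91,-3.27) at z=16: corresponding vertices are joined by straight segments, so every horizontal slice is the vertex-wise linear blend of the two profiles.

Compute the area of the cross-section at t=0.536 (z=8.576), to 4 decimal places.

Area at t=0.536: 6.4548

Cross-section at t=0.536: each vertex is (1-t)·p0[i] + t·p1[i].
  v1: (1-0.536)·(1.6,2.7) + 0.536·(2.48,0.67) = (2.0717,1.6119)
  v2: (1-0.536)·(-2.48,0.53) + 0.536·(0.06,-1.26) = (-1.1186,-0.4294)
  v3: (1-0.536)·(-0.65,-4.07) + 0.536·(0.91,-3.27) = (0.1862,-3.6412)
Shoelace sum Σ(x_i·y_{i+1} − x_{i+1}·y_i):
  i=1: 2.0717·-0.4294 − -1.1186·1.6119 = +0.9134 (running +0.9134)
  i=2: -1.1186·-3.6412 − 0.1862·-0.4294 = +4.1528 (running +5.0662)
  i=3: 0.1862·1.6119 − 2.0717·-3.6412 = +7.8435 (running +12.9097)
Area = |Σ|/2 = |12.9097|/2 = 6.4548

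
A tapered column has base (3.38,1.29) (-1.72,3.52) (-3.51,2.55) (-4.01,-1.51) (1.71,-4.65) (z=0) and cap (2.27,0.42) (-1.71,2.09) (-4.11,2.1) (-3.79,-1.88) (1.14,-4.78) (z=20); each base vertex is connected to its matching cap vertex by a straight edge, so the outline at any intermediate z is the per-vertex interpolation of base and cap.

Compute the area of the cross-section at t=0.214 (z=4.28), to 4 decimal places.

Cross-section at t=0.214: each vertex is (1-t)·p0[i] + t·p1[i].
  v1: (1-0.214)·(3.38,1.29) + 0.214·(2.27,0.42) = (3.1425,1.1038)
  v2: (1-0.214)·(-1.72,3.52) + 0.214·(-1.71,2.09) = (-1.7179,3.2140)
  v3: (1-0.214)·(-3.51,2.55) + 0.214·(-4.11,2.1) = (-3.6384,2.4537)
  v4: (1-0.214)·(-4.01,-1.51) + 0.214·(-3.79,-1.88) = (-3.9629,-1.5892)
  v5: (1-0.214)·(1.71,-4.65) + 0.214·(1.14,-4.78) = (1.5880,-4.6778)
Shoelace sum Σ(x_i·y_{i+1} − x_{i+1}·y_i):
  i=1: 3.1425·3.2140 − -1.7179·1.1038 = +11.9960 (running +11.9960)
  i=2: -1.7179·2.4537 − -3.6384·3.2140 = +7.4786 (running +19.4746)
  i=3: -3.6384·-1.5892 − -3.9629·2.4537 = +15.5059 (running +34.9805)
  i=4: -3.9629·-4.6778 − 1.5880·-1.5892 = +21.0615 (running +56.0420)
  i=5: 1.5880·1.1038 − 3.1425·-4.6778 = +16.4528 (running +72.4948)
Area = |Σ|/2 = |72.4948|/2 = 36.2474

Area at t=0.214: 36.2474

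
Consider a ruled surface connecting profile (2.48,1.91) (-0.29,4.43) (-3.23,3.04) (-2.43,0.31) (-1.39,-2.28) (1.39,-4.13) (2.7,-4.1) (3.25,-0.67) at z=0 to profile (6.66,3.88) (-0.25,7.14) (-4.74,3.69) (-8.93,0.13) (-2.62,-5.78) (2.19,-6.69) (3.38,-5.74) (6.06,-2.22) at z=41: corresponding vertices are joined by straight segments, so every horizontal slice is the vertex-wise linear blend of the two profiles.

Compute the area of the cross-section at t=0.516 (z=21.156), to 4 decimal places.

Cross-section at t=0.516: each vertex is (1-t)·p0[i] + t·p1[i].
  v1: (1-0.516)·(2.48,1.91) + 0.516·(6.66,3.88) = (4.6369,2.9265)
  v2: (1-0.516)·(-0.29,4.43) + 0.516·(-0.25,7.14) = (-0.2694,5.8284)
  v3: (1-0.516)·(-3.23,3.04) + 0.516·(-4.74,3.69) = (-4.0092,3.3754)
  v4: (1-0.516)·(-2.43,0.31) + 0.516·(-8.93,0.13) = (-5.7840,0.2171)
  v5: (1-0.516)·(-1.39,-2.28) + 0.516·(-2.62,-5.78) = (-2.0247,-4.0860)
  v6: (1-0.516)·(1.39,-4.13) + 0.516·(2.19,-6.69) = (1.8028,-5.4510)
  v7: (1-0.516)·(2.7,-4.1) + 0.516·(3.38,-5.74) = (3.0509,-4.9462)
  v8: (1-0.516)·(3.25,-0.67) + 0.516·(6.06,-2.22) = (4.7000,-1.4698)
Shoelace sum Σ(x_i·y_{i+1} − x_{i+1}·y_i):
  i=1: 4.6369·5.8284 − -0.2694·2.9265 = +27.8137 (running +27.8137)
  i=2: -0.2694·3.3754 − -4.0092·5.8284 = +22.4576 (running +50.2713)
  i=3: -4.0092·0.2171 − -5.7840·3.3754 = +18.6528 (running +68.9242)
  i=4: -5.7840·-4.0860 − -2.0247·0.2171 = +24.0730 (running +92.9972)
  i=5: -2.0247·-5.4510 − 1.8028·-4.0860 = +18.4027 (running +111.3999)
  i=6: 1.8028·-4.9462 − 3.0509·-5.4510 = +7.7131 (running +119.1130)
  i=7: 3.0509·-1.4698 − 4.7000·-4.9462 = +18.7629 (running +137.8760)
  i=8: 4.7000·2.9265 − 4.6369·-1.4698 = +20.5698 (running +158.4458)
Area = |Σ|/2 = |158.4458|/2 = 79.2229

Area at t=0.516: 79.2229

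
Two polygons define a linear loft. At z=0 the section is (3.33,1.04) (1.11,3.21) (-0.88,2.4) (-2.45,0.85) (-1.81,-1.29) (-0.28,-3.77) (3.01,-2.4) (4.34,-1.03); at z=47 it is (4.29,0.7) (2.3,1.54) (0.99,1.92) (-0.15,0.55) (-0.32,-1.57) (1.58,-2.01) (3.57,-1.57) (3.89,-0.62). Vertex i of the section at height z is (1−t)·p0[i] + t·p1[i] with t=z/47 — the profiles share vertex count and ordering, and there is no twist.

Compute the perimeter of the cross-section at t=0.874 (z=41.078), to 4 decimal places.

Perimeter at t=0.874: 14.3639

Cross-section at t=0.874: each vertex is (1-t)·p0[i] + t·p1[i].
  v1: (1-0.874)·(3.33,1.04) + 0.874·(4.29,0.7) = (4.1690,0.7428)
  v2: (1-0.874)·(1.11,3.21) + 0.874·(2.3,1.54) = (2.1501,1.7504)
  v3: (1-0.874)·(-0.88,2.4) + 0.874·(0.99,1.92) = (0.7544,1.9805)
  v4: (1-0.874)·(-2.45,0.85) + 0.874·(-0.15,0.55) = (-0.4398,0.5878)
  v5: (1-0.874)·(-1.81,-1.29) + 0.874·(-0.32,-1.57) = (-0.5077,-1.5347)
  v6: (1-0.874)·(-0.28,-3.77) + 0.874·(1.58,-2.01) = (1.3456,-2.2318)
  v7: (1-0.874)·(3.01,-2.4) + 0.874·(3.57,-1.57) = (3.4994,-1.6746)
  v8: (1-0.874)·(4.34,-1.03) + 0.874·(3.89,-0.62) = (3.9467,-0.6717)
Perimeter = Σ |v_{i+1} − v_i|:
  edge 1→2: √(-2.0190² + 1.0076²) = 2.2564 (running 2.2564)
  edge 2→3: √(-1.3957² + 0.2301²) = 1.4145 (running 3.6709)
  edge 3→4: √(-1.1942² + -1.3927²) = 1.8346 (running 5.5055)
  edge 4→5: √(-0.0679² + -2.1225²) = 2.1236 (running 7.6291)
  edge 5→6: √(1.8534² + -0.6970²) = 1.9801 (running 9.6092)
  edge 6→7: √(2.1538² + 0.5572²) = 2.2247 (running 11.8339)
  edge 7→8: √(0.4473² + 1.0029²) = 1.0981 (running 12.9321)
  edge 8→1: √(0.2223² + 1.4145²) = 1.4319 (running 14.3639)
Perimeter = 14.3639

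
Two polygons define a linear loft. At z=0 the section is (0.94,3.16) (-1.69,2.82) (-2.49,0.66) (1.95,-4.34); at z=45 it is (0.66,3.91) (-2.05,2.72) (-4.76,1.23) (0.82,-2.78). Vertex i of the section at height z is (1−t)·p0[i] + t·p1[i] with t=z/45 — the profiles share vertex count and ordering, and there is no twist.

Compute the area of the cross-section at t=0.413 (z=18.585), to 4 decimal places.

Cross-section at t=0.413: each vertex is (1-t)·p0[i] + t·p1[i].
  v1: (1-0.413)·(0.94,3.16) + 0.413·(0.66,3.91) = (0.8244,3.4697)
  v2: (1-0.413)·(-1.69,2.82) + 0.413·(-2.05,2.72) = (-1.8387,2.7787)
  v3: (1-0.413)·(-2.49,0.66) + 0.413·(-4.76,1.23) = (-3.4275,0.8954)
  v4: (1-0.413)·(1.95,-4.34) + 0.413·(0.82,-2.78) = (1.4833,-3.6957)
Shoelace sum Σ(x_i·y_{i+1} − x_{i+1}·y_i):
  i=1: 0.8244·2.7787 − -1.8387·3.4697 = +8.6704 (running +8.6704)
  i=2: -1.8387·0.8954 − -3.4275·2.7787 = +7.8776 (running +16.5481)
  i=3: -3.4275·-3.6957 − 1.4833·0.8954 = +11.3389 (running +27.8870)
  i=4: 1.4833·3.4697 − 0.8244·-3.6957 = +8.1933 (running +36.0803)
Area = |Σ|/2 = |36.0803|/2 = 18.0402

Area at t=0.413: 18.0402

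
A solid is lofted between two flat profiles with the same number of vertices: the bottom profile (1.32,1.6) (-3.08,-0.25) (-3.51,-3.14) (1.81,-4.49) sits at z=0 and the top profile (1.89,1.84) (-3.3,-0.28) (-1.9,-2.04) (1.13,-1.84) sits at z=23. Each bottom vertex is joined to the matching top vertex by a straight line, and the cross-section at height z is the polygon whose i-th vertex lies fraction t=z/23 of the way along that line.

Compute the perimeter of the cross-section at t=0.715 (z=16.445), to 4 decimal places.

Cross-section at t=0.715: each vertex is (1-t)·p0[i] + t·p1[i].
  v1: (1-0.715)·(1.32,1.6) + 0.715·(1.89,1.84) = (1.7275,1.7716)
  v2: (1-0.715)·(-3.08,-0.25) + 0.715·(-3.3,-0.28) = (-3.2373,-0.2715)
  v3: (1-0.715)·(-3.51,-3.14) + 0.715·(-1.9,-2.04) = (-2.3588,-2.3535)
  v4: (1-0.715)·(1.81,-4.49) + 0.715·(1.13,-1.84) = (1.3238,-2.5953)
Perimeter = Σ |v_{i+1} − v_i|:
  edge 1→2: √(-4.9649² + -2.0431²) = 5.3688 (running 5.3688)
  edge 2→3: √(0.8784² + -2.0820²) = 2.2598 (running 7.6286)
  edge 3→4: √(3.6826² + -0.2418²) = 3.6906 (running 11.3191)
  edge 4→1: √(0.4038² + 4.3669²) = 4.3855 (running 15.7046)
Perimeter = 15.7046

Perimeter at t=0.715: 15.7046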